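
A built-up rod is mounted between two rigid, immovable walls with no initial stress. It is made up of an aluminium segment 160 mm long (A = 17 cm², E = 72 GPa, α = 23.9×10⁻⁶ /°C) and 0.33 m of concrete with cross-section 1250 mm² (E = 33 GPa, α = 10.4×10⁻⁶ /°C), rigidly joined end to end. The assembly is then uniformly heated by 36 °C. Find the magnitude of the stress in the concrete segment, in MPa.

Free thermal expansion of the whole bar: Σ αᵢΔT Lᵢ = 23.9×10⁻⁶×36×160 + 10.4×10⁻⁶×36×330 = 0.2612 mm.
The rigid supports impose zero overall length change; the single axial force P common to all segments must satisfy P Σ Lᵢ/(AᵢEᵢ) = δ_free.
The series flexibility is Σ Lᵢ/(AᵢEᵢ) = 160/(1700×72×10³) + 330/(1250×33×10³) = 9.307×10⁻⁶ mm/N.
Hence P = δ_free / Σ(L/AE) = 0.2612/9.307×10⁻⁶ = 28.07 kN (compressive).
σ_{concrete} = P / A = 28070 / 1250 = 22.45 MPa.

σ ≈ 22.5 MPa (compressive)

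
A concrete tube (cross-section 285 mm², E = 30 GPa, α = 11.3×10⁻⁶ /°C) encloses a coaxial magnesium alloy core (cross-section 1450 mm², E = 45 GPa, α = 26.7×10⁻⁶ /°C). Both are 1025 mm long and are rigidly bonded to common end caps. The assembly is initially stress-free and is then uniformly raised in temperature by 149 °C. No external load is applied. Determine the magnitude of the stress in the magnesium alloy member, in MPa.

Equilibrium of a rigid end plate with no external load gives equal and opposite internal forces ±P in the two members. Since α_{magnesium alloy} > α_{concrete}, heating drives the magnesium alloy into compression and the concrete into tension.
Compatibility of the two members (thermal + elastic change equal): (α₁ − α₂)ΔT = P·[1/(A₁E₁) + 1/(A₂E₂)].
|α₁ − α₂|·ΔT = 15.4×10⁻⁶ × 149 = 0.002295.
1/(A₁E₁) + 1/(A₂E₂) = 1/(285×30×10³) + 1/(1450×45×10³) = 1.323×10⁻⁷ N⁻¹.
So P = 0.002295 / 1.323×10⁻⁷ = 17.35 kN.
σ_{magnesium alloy} = P/A₂ = 17350/1450 = 11.96 MPa, compressive.

σ ≈ 12 MPa (compressive)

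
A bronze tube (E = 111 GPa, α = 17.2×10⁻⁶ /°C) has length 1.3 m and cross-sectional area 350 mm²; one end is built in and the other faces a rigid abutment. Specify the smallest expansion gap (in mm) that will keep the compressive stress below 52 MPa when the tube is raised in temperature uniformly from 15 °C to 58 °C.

g ≈ 0.352 mm

With no wall the tube would lengthen by αΔT L = 17.2×10⁻⁶ × 43 × 1300 = 0.9615 mm.
A stress of 52 MPa corresponds to the wall pushing the tube back by σL/E = 52×1300/(111×10³) = 0.609 mm.
The gap must absorb the remainder: g_min = 0.9615 − 0.609 = 0.3525 mm.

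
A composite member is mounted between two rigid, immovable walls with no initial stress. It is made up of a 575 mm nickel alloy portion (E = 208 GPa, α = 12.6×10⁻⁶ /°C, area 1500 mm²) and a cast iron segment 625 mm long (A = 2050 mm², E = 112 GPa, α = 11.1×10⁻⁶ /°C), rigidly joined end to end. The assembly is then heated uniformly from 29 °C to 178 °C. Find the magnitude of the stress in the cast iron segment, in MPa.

σ ≈ 226 MPa (compressive)

If the supports were absent, the total length change would be Σ αᵢΔT Lᵢ = 12.6×10⁻⁶×149×575 + 11.1×10⁻⁶×149×625 = 2.113 mm.
Since the ends are fixed, an axial force P builds up, equal in every segment, with P · Σ Lᵢ/(AᵢEᵢ) = δ_free.
Σ Lᵢ/(AᵢEᵢ) = 575/(1500×208×10³) + 625/(2050×112×10³) = 4.565×10⁻⁶ mm/N.
P = 2.113 / 4.565×10⁻⁶ = 462900 N = 462.9 kN, compressive.
σ_{cast iron} = P / A = 462900 / 2050 = 225.8 MPa.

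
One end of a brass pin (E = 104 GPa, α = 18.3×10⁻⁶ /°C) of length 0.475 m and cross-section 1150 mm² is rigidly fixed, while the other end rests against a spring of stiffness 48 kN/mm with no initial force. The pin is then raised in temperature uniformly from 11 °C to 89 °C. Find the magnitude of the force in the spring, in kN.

If the spring were absent the pin would lengthen by αΔT L = 18.3×10⁻⁶ × 78 × 475 = 0.678 mm.
Let P be the compressive force at the spring. The pin shortens elastically by PL/(AE) and the spring compresses by P/k; together these equal δ_free.
So P = δ_free / [L/(AE) + 1/k] = 0.678 / [ 475/(1150×104×10³) + 1/(48×10³) ].
P = 0.678 / 2.48×10⁻⁵ = 27330 N.

P ≈ 27.3 kN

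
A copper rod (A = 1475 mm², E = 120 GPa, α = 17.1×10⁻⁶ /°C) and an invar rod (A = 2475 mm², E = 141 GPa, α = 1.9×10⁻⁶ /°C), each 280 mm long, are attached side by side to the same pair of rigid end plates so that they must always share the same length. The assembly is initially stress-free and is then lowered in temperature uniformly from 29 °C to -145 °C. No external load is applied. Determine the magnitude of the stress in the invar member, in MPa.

Equilibrium of a rigid end plate with no external load gives equal and opposite internal forces ±P in the two members. Since α_{copper} > α_{invar}, cooling drives the copper into tension and the invar into compression.
Equating the net (thermal + elastic) strains gives |α₁ − α₂|·ΔT = P·[1/(A₁E₁) + 1/(A₂E₂)].
|α₁ − α₂|·ΔT = 15.2×10⁻⁶ × 174 = 0.002645.
1/(A₁E₁) + 1/(A₂E₂) = 1/(1475×120×10³) + 1/(2475×141×10³) = 8.515×10⁻⁹ N⁻¹.
P = 0.002645 / 8.515×10⁻⁹ = 310600 N = 310.6 kN.
σ_{invar} = P/A₂ = 310600/2475 = 125.5 MPa, compressive.

σ ≈ 125 MPa (compressive)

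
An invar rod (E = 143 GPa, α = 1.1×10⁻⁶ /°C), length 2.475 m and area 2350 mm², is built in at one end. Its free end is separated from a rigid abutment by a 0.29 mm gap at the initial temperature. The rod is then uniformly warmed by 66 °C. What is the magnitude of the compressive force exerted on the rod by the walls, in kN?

P ≈ 0 kN

Unrestrained expansion: δ_free = αΔT L = 1.1×10⁻⁶ × 66 × 2475 = 0.1797 mm.
This is smaller than the 0.29 mm clearance, so the rod expands freely without reaching the stop — the stress is zero.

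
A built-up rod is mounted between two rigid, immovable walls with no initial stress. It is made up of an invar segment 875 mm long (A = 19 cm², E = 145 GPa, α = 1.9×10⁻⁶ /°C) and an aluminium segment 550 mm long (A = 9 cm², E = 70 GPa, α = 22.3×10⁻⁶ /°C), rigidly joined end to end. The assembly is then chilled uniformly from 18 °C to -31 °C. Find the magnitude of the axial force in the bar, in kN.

P ≈ 57.3 kN (tensile)

With the walls removed the bar would change length by δ_free = Σ αᵢΔT Lᵢ = 1.9×10⁻⁶×49×875 + 22.3×10⁻⁶×49×550 = 0.6824 mm.
Since the ends are fixed, an axial force P builds up, equal in every segment, with P · Σ Lᵢ/(AᵢEᵢ) = δ_free.
The series flexibility is Σ Lᵢ/(AᵢEᵢ) = 875/(1900×145×10³) + 550/(900×70×10³) = 1.191×10⁻⁵ mm/N.
P = 0.6824 / 1.191×10⁻⁵ = 57320 N = 57.32 kN, tensile.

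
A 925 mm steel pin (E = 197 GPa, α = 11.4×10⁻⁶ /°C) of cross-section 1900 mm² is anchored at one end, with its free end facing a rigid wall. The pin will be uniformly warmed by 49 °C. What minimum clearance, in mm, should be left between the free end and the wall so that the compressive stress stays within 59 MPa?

g ≈ 0.24 mm

With no wall the pin would lengthen by αΔT L = 11.4×10⁻⁶ × 49 × 925 = 0.5167 mm.
A stress of 59 MPa corresponds to the wall pushing the pin back by σL/E = 59×925/(197×10³) = 0.277 mm.
The gap must absorb the remainder: g_min = 0.5167 − 0.277 = 0.2397 mm.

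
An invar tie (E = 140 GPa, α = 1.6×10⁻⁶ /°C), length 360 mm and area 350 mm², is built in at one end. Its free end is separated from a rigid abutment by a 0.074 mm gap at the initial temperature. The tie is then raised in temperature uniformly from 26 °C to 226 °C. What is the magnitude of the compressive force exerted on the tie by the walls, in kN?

P ≈ 5.61 kN

If the wall were absent the tie would grow by αΔT L = 1.6×10⁻⁶ × 200 × 360 = 0.1152 mm.
After closing the 0.074 mm clearance, 0.1152 − 0.074 = 0.0412 mm of expansion remains to be suppressed by the wall.
That suppressed elongation corresponds to σ = E·Δ/L = 140×10³ × 0.0412/360 = 16.02 MPa.
Force on the wall = σA = 16.02 × 350 mm² = 5.608 kN.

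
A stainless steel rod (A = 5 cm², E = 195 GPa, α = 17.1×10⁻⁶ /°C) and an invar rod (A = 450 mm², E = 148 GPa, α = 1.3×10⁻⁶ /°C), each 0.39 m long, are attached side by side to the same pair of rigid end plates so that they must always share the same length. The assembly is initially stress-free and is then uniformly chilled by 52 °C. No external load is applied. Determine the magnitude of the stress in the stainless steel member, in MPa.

σ ≈ 65 MPa (tensile)

Equilibrium of a rigid end plate with no external load gives equal and opposite internal forces ±P in the two members. Since α_{stainless steel} > α_{invar}, cooling drives the stainless steel into tension and the invar into compression.
Equating the net (thermal + elastic) strains gives |α₁ − α₂|·ΔT = P·[1/(A₁E₁) + 1/(A₂E₂)].
|α₁ − α₂|·ΔT = 15.8×10⁻⁶ × 52 = 0.0008216.
1/(A₁E₁) + 1/(A₂E₂) = 1/(500×195×10³) + 1/(450×148×10³) = 2.527×10⁻⁸ N⁻¹.
P = 0.0008216 / 2.527×10⁻⁸ = 32510 N = 32.51 kN.
σ_{stainless steel} = P/A₁ = 32510/500 = 65.02 MPa, tensile.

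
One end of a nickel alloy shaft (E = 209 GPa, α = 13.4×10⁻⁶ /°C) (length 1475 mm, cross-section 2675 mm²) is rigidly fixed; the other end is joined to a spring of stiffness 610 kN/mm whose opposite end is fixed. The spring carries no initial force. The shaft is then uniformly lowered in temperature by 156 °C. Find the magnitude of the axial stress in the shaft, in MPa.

Free thermal contraction: δ_free = αΔT L = 13.4×10⁻⁶ × 156 × 1475 = 3.083 mm.
Let P be the tensile force in the spring. The shaft extends elastically by PL/(AE) and the spring stretches by P/k; together these equal δ_free.
P [ L/(AE) + 1/k ] = δ_free → P [ 1475/(2675×209×10³) + 1/(610×10³) ] = 3.083.
P = 3.083 / 4.278×10⁻⁶ = 720800 N.
σ = P/A = 720800/2675 = 269.5 MPa.

σ ≈ 269 MPa (tensile)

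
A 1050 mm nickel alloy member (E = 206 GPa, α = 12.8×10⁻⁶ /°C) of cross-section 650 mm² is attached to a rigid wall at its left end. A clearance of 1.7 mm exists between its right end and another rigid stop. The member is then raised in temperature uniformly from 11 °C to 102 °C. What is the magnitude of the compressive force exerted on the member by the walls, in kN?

P ≈ 0 kN

If the wall were absent the member would grow by αΔT L = 12.8×10⁻⁶ × 91 × 1050 = 1.223 mm.
Since δ_free = 1.22 mm is less than the 1.7 mm gap, the member never touches the wall. No axial force develops.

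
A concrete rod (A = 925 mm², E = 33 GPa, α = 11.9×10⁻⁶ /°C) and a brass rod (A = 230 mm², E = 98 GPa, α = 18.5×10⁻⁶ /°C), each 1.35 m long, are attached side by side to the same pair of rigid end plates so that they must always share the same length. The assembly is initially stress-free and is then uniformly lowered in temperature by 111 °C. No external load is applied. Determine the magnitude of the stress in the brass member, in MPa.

σ ≈ 41.3 MPa (tensile)

Both members must finish at the same length. With the larger α, the brass tends to over-contract; the plates restrain it, putting the brass in tension and the concrete in compression. With no external load the two internal forces are equal and opposite, magnitude P.
Setting the final lengths equal and cancelling L: (α₁ − α₂)ΔT = P/(A₁E₁) + P/(A₂E₂).
|α₁ − α₂|·ΔT = 6.6×10⁻⁶ × 111 = 0.0007326.
1/(A₁E₁) + 1/(A₂E₂) = 1/(925×33×10³) + 1/(230×98×10³) = 7.713×10⁻⁸ N⁻¹.
So P = 0.0007326 / 7.713×10⁻⁸ = 9.499 kN.
σ_{brass} = P/A₂ = 9499/230 = 41.3 MPa, tensile.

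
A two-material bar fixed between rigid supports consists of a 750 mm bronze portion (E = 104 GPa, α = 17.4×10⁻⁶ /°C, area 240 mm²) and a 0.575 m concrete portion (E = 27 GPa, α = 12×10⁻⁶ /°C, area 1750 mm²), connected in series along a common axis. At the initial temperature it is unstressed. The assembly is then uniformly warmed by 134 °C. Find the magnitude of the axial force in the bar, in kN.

Free thermal expansion of the whole bar: Σ αᵢΔT Lᵢ = 17.4×10⁻⁶×134×750 + 12×10⁻⁶×134×575 = 2.673 mm.
The rigid supports impose zero overall length change; the single axial force P common to all segments must satisfy P Σ Lᵢ/(AᵢEᵢ) = δ_free.
Σ Lᵢ/(AᵢEᵢ) = 750/(240×104×10³) + 575/(1750×27×10³) = 4.222×10⁻⁵ mm/N.
So P = 2.673 / 4.222×10⁻⁵ = 63.32 kN, compressive.

P ≈ 63.3 kN (compressive)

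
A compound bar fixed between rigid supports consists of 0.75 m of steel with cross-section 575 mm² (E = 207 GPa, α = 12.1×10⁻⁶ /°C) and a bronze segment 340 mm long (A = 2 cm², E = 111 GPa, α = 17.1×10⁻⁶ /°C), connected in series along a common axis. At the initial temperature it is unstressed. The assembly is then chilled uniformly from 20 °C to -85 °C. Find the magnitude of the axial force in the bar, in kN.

P ≈ 72.3 kN (tensile)

If the supports were absent, the total length change would be Σ αᵢΔT Lᵢ = 12.1×10⁻⁶×105×750 + 17.1×10⁻⁶×105×340 = 1.563 mm.
The rigid supports impose zero overall length change; the single axial force P common to all segments must satisfy P Σ Lᵢ/(AᵢEᵢ) = δ_free.
The series flexibility is Σ Lᵢ/(AᵢEᵢ) = 750/(575×207×10³) + 340/(200×111×10³) = 2.162×10⁻⁵ mm/N.
Hence P = δ_free / Σ(L/AE) = 1.563/2.162×10⁻⁵ = 72.32 kN (tensile).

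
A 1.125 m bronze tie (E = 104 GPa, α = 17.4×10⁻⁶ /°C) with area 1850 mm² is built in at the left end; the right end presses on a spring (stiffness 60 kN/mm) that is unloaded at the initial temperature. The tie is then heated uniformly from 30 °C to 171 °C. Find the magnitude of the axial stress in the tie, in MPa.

If the spring were absent the tie would lengthen by αΔT L = 17.4×10⁻⁶ × 141 × 1125 = 2.76 mm.
Let P be the compressive force at the spring. The tie shortens elastically by PL/(AE) and the spring compresses by P/k; together these equal δ_free.
P [ L/(AE) + 1/k ] = δ_free → P [ 1125/(1850×104×10³) + 1/(60×10³) ] = 2.76.
P = 2.76 / 2.251×10⁻⁵ = 122600 N.
σ = P/A = 122600/1850 = 66.27 MPa.

σ ≈ 66.3 MPa (compressive)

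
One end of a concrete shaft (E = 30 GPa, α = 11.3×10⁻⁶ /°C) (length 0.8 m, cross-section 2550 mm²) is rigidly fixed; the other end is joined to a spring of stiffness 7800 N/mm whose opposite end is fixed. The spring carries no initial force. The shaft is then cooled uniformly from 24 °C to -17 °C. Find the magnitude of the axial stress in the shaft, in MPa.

If the spring were absent the shaft would shorten by αΔT L = 11.3×10⁻⁶ × 41 × 800 = 0.3706 mm.
With a force P in the spring, the elastic change of the shaft is PL/(AE) and that of the spring is P/k; compatibility requires their sum to equal δ_free.
P [ L/(AE) + 1/k ] = δ_free → P [ 800/(2550×30×10³) + 1/(7800) ] = 0.3706.
P = 0.3706 / 0.0001387 = 2673 N.
σ = P/A = 2673/2550 = 1.048 MPa.

σ ≈ 1.05 MPa (tensile)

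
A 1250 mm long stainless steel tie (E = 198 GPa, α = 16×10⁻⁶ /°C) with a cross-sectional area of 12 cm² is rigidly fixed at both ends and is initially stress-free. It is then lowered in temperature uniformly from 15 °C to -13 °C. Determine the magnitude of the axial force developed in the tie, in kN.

Full restraint means ε = 0, so the stress is σ = EαΔT = 198×10³ × 16×10⁻⁶ × 28 = 88.7 MPa.
Then P = σA = 88.7 × 1200 mm² = 106.4 kN, tensile.

P ≈ 106 kN (tensile)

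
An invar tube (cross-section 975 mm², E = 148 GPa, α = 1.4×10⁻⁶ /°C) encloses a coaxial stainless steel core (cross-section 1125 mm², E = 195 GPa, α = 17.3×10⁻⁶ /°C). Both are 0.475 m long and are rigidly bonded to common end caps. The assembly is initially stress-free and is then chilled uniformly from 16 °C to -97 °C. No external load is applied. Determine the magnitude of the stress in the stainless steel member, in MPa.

Both members must finish at the same length. With the larger α, the stainless steel tends to over-contract; the plates restrain it, putting the stainless steel in tension and the invar in compression. With no external load the two internal forces are equal and opposite, magnitude P.
Compatibility of the two members (thermal + elastic change equal): (α₁ − α₂)ΔT = P·[1/(A₁E₁) + 1/(A₂E₂)].
|α₁ − α₂|·ΔT = 15.9×10⁻⁶ × 113 = 0.001797.
1/(A₁E₁) + 1/(A₂E₂) = 1/(975×148×10³) + 1/(1125×195×10³) = 1.149×10⁻⁸ N⁻¹.
P = 0.001797 / 1.149×10⁻⁸ = 156400 N = 156.4 kN.
σ_{stainless steel} = P/A₂ = 156400/1125 = 139 MPa, tensile.

σ ≈ 139 MPa (tensile)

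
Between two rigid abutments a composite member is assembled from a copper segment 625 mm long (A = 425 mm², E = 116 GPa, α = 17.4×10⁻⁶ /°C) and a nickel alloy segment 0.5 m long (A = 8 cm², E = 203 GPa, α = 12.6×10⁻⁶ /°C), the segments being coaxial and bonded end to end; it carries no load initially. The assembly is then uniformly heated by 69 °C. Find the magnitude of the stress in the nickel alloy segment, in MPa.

σ ≈ 94 MPa (compressive)

If the supports were absent, the total length change would be Σ αᵢΔT Lᵢ = 17.4×10⁻⁶×69×625 + 12.6×10⁻⁶×69×500 = 1.185 mm.
Since the ends are fixed, an axial force P builds up, equal in every segment, with P · Σ Lᵢ/(AᵢEᵢ) = δ_free.
Σ Lᵢ/(AᵢEᵢ) = 625/(425×116×10³) + 500/(800×203×10³) = 1.576×10⁻⁵ mm/N.
So P = 1.185 / 1.576×10⁻⁵ = 75.21 kN, compressive.
σ_{nickel alloy} = P / A = 75210 / 800 = 94.02 MPa.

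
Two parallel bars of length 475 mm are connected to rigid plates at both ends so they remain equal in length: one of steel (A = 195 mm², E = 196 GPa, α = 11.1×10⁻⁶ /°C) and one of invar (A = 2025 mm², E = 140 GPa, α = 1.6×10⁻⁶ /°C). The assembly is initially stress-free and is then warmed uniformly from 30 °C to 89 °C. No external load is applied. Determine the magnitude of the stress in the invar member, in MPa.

The steel has the larger α, so on heating it would change length more than the invar if both were free. The rigid plates force a common final length, so the steel is put into compression and the invar into tension, with equal and opposite forces P (no external load).
Compatibility of the two members (thermal + elastic change equal): (α₁ − α₂)ΔT = P·[1/(A₁E₁) + 1/(A₂E₂)].
|α₁ − α₂|·ΔT = 9.5×10⁻⁶ × 59 = 0.0005605.
1/(A₁E₁) + 1/(A₂E₂) = 1/(195×196×10³) + 1/(2025×140×10³) = 2.969×10⁻⁸ N⁻¹.
P = 0.0005605 / 2.969×10⁻⁸ = 18880 N = 18.88 kN.
σ_{invar} = P/A₂ = 18880/2025 = 9.322 MPa, tensile.

σ ≈ 9.32 MPa (tensile)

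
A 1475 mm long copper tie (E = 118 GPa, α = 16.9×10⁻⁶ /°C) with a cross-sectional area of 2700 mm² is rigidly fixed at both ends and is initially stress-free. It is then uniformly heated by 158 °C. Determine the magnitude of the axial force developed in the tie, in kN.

P ≈ 851 kN (compressive)

The ends cannot move, so σ = EαΔT = 118×10³ × 16.9×10⁻⁶ × 158 = 315.1 MPa.
P = AEαΔT = 2700 × 118×10³ × 16.9×10⁻⁶ × 158 = 850.7 kN (compressive).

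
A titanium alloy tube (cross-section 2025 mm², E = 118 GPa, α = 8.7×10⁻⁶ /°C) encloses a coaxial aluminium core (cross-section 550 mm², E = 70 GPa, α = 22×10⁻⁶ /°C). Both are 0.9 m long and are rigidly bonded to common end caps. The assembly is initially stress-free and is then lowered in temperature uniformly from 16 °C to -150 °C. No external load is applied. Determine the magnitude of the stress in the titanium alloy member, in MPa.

The aluminium has the larger α, so on cooling it would change length more than the titanium alloy if both were free. The rigid plates force a common final length, so the aluminium is put into tension and the titanium alloy into compression, with equal and opposite forces P (no external load).
Compatibility of the two members (thermal + elastic change equal): (α₁ − α₂)ΔT = P·[1/(A₁E₁) + 1/(A₂E₂)].
|α₁ − α₂|·ΔT = 13.3×10⁻⁶ × 166 = 0.002208.
1/(A₁E₁) + 1/(A₂E₂) = 1/(2025×118×10³) + 1/(550×70×10³) = 3.016×10⁻⁸ N⁻¹.
P = 0.002208 / 3.016×10⁻⁸ = 73210 N = 73.21 kN.
σ_{titanium alloy} = P/A₁ = 73210/2025 = 36.15 MPa, compressive.

σ ≈ 36.2 MPa (compressive)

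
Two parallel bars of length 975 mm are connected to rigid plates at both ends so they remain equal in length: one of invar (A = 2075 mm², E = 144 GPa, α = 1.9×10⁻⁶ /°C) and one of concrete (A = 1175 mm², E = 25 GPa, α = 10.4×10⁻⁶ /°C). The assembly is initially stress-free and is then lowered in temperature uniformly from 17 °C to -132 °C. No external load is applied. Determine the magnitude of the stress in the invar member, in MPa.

σ ≈ 16.3 MPa (compressive)

Both members must finish at the same length. With the larger α, the concrete tends to over-contract; the plates restrain it, putting the concrete in tension and the invar in compression. With no external load the two internal forces are equal and opposite, magnitude P.
Compatibility of the two members (thermal + elastic change equal): (α₁ − α₂)ΔT = P·[1/(A₁E₁) + 1/(A₂E₂)].
|α₁ − α₂|·ΔT = 8.5×10⁻⁶ × 149 = 0.001267.
1/(A₁E₁) + 1/(A₂E₂) = 1/(2075×144×10³) + 1/(1175×25×10³) = 3.739×10⁻⁸ N⁻¹.
P = 0.001267 / 3.739×10⁻⁸ = 33870 N = 33.87 kN.
σ_{invar} = P/A₁ = 33870/2075 = 16.32 MPa, compressive.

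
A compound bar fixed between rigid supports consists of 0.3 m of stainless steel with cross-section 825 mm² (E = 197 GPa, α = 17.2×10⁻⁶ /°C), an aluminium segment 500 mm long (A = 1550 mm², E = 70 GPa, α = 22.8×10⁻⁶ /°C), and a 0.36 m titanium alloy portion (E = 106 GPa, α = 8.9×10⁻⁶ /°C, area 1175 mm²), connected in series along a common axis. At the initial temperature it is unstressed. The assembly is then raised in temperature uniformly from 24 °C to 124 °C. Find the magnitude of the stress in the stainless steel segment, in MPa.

σ ≈ 256 MPa (compressive)

If the supports were absent, the total length change would be Σ αᵢΔT Lᵢ = 17.2×10⁻⁶×100×300 + 22.8×10⁻⁶×100×500 + 8.9×10⁻⁶×100×360 = 1.976 mm.
The walls prevent any net length change, so an axial force P (same in every segment) develops. Compatibility: P · Σ Lᵢ/(AᵢEᵢ) = δ_free.
Σ Lᵢ/(AᵢEᵢ) = 300/(825×197×10³) + 500/(1550×70×10³) + 360/(1175×106×10³) = 9.345×10⁻⁶ mm/N.
Hence P = δ_free / Σ(L/AE) = 1.976/9.345×10⁻⁶ = 211.5 kN (compressive).
σ_{stainless steel} = P / A = 211500 / 825 = 256.4 MPa.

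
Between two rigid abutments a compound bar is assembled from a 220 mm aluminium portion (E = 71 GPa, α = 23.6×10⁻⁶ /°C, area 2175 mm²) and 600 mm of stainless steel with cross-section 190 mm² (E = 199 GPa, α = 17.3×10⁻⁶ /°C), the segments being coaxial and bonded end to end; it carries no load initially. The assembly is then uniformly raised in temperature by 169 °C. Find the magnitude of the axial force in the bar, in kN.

P ≈ 152 kN (compressive)

If the supports were absent, the total length change would be Σ αᵢΔT Lᵢ = 23.6×10⁻⁶×169×220 + 17.3×10⁻⁶×169×600 = 2.632 mm.
The rigid supports impose zero overall length change; the single axial force P common to all segments must satisfy P Σ Lᵢ/(AᵢEᵢ) = δ_free.
The series flexibility is Σ Lᵢ/(AᵢEᵢ) = 220/(2175×71×10³) + 600/(190×199×10³) = 1.729×10⁻⁵ mm/N.
So P = 2.632 / 1.729×10⁻⁵ = 152.2 kN, compressive.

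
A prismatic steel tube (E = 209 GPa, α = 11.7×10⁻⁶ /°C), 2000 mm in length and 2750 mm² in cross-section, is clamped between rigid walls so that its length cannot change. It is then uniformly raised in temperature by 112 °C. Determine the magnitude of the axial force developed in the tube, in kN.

P ≈ 753 kN (compressive)

With zero net strain, σ = E·αΔT = 209 GPa × 11.7×10⁻⁶ × 112 = 273.9 MPa.
P = AEαΔT = 2750 × 209×10³ × 11.7×10⁻⁶ × 112 = 753.2 kN (compressive).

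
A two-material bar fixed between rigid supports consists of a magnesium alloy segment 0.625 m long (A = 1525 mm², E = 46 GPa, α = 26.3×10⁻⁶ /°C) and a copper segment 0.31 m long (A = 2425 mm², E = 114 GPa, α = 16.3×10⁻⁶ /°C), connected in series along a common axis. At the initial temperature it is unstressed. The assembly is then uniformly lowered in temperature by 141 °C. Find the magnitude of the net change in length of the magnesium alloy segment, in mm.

|ΔL| ≈ 0.374 mm

If the supports were absent, the total length change would be Σ αᵢΔT Lᵢ = 26.3×10⁻⁶×141×625 + 16.3×10⁻⁶×141×310 = 3.03 mm.
The walls prevent any net length change, so an axial force P (same in every segment) develops. Compatibility: P · Σ Lᵢ/(AᵢEᵢ) = δ_free.
The series flexibility is Σ Lᵢ/(AᵢEᵢ) = 625/(1525×46×10³) + 310/(2425×114×10³) = 1.003×10⁻⁵ mm/N.
P = 3.03 / 1.003×10⁻⁵ = 302100 N = 302.1 kN, tensile.
For the magnesium alloy segment, free thermal change = 26.3×10⁻⁶×141×625 = 2.318 mm and elastic change from P = 302100×625/(1525×46×10³) = 2.691 mm; these oppose, so the net change is 0.374 mm (segment lengthens).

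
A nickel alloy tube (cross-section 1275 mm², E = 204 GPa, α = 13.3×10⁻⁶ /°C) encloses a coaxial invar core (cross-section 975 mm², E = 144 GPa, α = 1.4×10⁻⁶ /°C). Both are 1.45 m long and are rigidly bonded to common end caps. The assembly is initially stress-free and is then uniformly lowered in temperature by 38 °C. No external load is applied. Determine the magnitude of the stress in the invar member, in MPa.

The nickel alloy has the larger α, so on cooling it would change length more than the invar if both were free. The rigid plates force a common final length, so the nickel alloy is put into tension and the invar into compression, with equal and opposite forces P (no external load).
Equating the net (thermal + elastic) strains gives |α₁ − α₂|·ΔT = P·[1/(A₁E₁) + 1/(A₂E₂)].
|α₁ − α₂|·ΔT = 11.9×10⁻⁶ × 38 = 0.0004522.
1/(A₁E₁) + 1/(A₂E₂) = 1/(1275×204×10³) + 1/(975×144×10³) = 1.097×10⁻⁸ N⁻¹.
So P = 0.0004522 / 1.097×10⁻⁸ = 41.23 kN.
σ_{invar} = P/A₂ = 41230/975 = 42.29 MPa, compressive.

σ ≈ 42.3 MPa (compressive)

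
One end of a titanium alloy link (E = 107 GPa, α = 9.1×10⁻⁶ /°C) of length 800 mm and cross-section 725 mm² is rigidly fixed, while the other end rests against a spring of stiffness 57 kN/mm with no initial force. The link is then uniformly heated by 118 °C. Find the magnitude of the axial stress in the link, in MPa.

σ ≈ 42.5 MPa (compressive)

Free thermal expansion: δ_free = αΔT L = 9.1×10⁻⁶ × 118 × 800 = 0.859 mm.
Let P be the compressive force at the spring. The link shortens elastically by PL/(AE) and the spring compresses by P/k; together these equal δ_free.
P [ L/(AE) + 1/k ] = δ_free → P [ 800/(725×107×10³) + 1/(57×10³) ] = 0.859.
P = 0.859 / 2.786×10⁻⁵ = 30840 N.
σ = P/A = 30840/725 = 42.54 MPa.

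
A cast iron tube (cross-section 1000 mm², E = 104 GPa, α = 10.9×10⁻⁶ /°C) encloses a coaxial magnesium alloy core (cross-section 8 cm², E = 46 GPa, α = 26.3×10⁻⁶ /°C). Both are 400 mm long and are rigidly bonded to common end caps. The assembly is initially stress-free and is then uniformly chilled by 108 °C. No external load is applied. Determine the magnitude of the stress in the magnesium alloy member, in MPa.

σ ≈ 56.5 MPa (tensile)

Equilibrium of a rigid end plate with no external load gives equal and opposite internal forces ±P in the two members. Since α_{magnesium alloy} > α_{cast iron}, cooling drives the magnesium alloy into tension and the cast iron into compression.
Compatibility of the two members (thermal + elastic change equal): (α₁ − α₂)ΔT = P·[1/(A₁E₁) + 1/(A₂E₂)].
|α₁ − α₂|·ΔT = 15.4×10⁻⁶ × 108 = 0.001663.
1/(A₁E₁) + 1/(A₂E₂) = 1/(1000×104×10³) + 1/(800×46×10³) = 3.679×10⁻⁸ N⁻¹.
P = 0.001663 / 3.679×10⁻⁸ = 45210 N = 45.21 kN.
σ_{magnesium alloy} = P/A₂ = 45210/800 = 56.51 MPa, tensile.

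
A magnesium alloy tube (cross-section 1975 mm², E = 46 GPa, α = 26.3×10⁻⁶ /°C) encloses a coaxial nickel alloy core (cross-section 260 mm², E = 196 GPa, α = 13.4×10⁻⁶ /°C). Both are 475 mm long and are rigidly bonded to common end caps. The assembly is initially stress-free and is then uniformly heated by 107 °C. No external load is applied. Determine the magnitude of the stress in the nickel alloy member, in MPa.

Equilibrium of a rigid end plate with no external load gives equal and opposite internal forces ±P in the two members. Since α_{magnesium alloy} > α_{nickel alloy}, heating drives the magnesium alloy into compression and the nickel alloy into tension.
Equating the net (thermal + elastic) strains gives |α₁ − α₂|·ΔT = P·[1/(A₁E₁) + 1/(A₂E₂)].
|α₁ − α₂|·ΔT = 12.9×10⁻⁶ × 107 = 0.00138.
1/(A₁E₁) + 1/(A₂E₂) = 1/(1975×46×10³) + 1/(260×196×10³) = 3.063×10⁻⁸ N⁻¹.
P = 0.00138 / 3.063×10⁻⁸ = 45060 N = 45.06 kN.
σ_{nickel alloy} = P/A₂ = 45060/260 = 173.3 MPa, tensile.

σ ≈ 173 MPa (tensile)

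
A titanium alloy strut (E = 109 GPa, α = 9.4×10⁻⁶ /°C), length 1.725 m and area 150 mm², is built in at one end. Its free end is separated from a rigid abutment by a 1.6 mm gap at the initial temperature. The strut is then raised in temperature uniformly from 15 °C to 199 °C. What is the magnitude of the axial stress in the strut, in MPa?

Free thermal elongation = αΔT L = 9.4×10⁻⁶ × 184 × 1725 = 2.984 mm.
The gap closes (δ_free > 1.6 mm) and the wall then resists a further 2.984 − 1.6 = 1.384 mm of expansion.
That suppressed elongation corresponds to σ = E·Δ/L = 109×10³ × 1.384/1725 = 87.42 MPa.

σ ≈ 87.4 MPa (compressive)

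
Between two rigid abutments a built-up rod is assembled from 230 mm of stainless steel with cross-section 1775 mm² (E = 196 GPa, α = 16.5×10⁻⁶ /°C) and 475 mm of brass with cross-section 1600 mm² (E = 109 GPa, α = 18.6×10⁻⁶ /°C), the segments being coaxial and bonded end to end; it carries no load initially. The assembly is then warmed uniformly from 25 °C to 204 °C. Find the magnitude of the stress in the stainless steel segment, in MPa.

With the walls removed the bar would change length by δ_free = Σ αᵢΔT Lᵢ = 16.5×10⁻⁶×179×230 + 18.6×10⁻⁶×179×475 = 2.261 mm.
The rigid supports impose zero overall length change; the single axial force P common to all segments must satisfy P Σ Lᵢ/(AᵢEᵢ) = δ_free.
The series flexibility is Σ Lᵢ/(AᵢEᵢ) = 230/(1775×196×10³) + 475/(1600×109×10³) = 3.385×10⁻⁶ mm/N.
Hence P = δ_free / Σ(L/AE) = 2.261/3.385×10⁻⁶ = 667.9 kN (compressive).
σ_{stainless steel} = P / A = 667900 / 1775 = 376.3 MPa.

σ ≈ 376 MPa (compressive)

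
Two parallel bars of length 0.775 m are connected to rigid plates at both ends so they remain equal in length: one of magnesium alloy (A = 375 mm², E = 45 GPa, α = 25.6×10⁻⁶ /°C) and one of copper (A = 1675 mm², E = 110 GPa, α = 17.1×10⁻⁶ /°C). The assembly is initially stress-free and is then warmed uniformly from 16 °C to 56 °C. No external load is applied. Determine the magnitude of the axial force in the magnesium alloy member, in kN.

Equilibrium of a rigid end plate with no external load gives equal and opposite internal forces ±P in the two members. Since α_{magnesium alloy} > α_{copper}, heating drives the magnesium alloy into compression and the copper into tension.
Setting the final lengths equal and cancelling L: (α₁ − α₂)ΔT = P/(A₁E₁) + P/(A₂E₂).
|α₁ − α₂|·ΔT = 8.5×10⁻⁶ × 40 = 0.00034.
1/(A₁E₁) + 1/(A₂E₂) = 1/(375×45×10³) + 1/(1675×110×10³) = 6.469×10⁻⁸ N⁻¹.
P = 0.00034 / 6.469×10⁻⁸ = 5256 N = 5.256 kN.

P ≈ 5.26 kN (compressive in the magnesium alloy)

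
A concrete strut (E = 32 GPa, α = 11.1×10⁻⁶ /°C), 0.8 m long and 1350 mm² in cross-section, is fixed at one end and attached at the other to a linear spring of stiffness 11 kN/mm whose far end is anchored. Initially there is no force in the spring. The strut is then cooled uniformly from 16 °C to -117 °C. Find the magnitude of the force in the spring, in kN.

P ≈ 10.8 kN

Free thermal contraction: δ_free = αΔT L = 11.1×10⁻⁶ × 133 × 800 = 1.181 mm.
With a force P in the spring, the elastic change of the strut is PL/(AE) and that of the spring is P/k; compatibility requires their sum to equal δ_free.
P [ L/(AE) + 1/k ] = δ_free → P [ 800/(1350×32×10³) + 1/(11×10³) ] = 1.181.
P = 1.181 / 0.0001094 = 10790 N.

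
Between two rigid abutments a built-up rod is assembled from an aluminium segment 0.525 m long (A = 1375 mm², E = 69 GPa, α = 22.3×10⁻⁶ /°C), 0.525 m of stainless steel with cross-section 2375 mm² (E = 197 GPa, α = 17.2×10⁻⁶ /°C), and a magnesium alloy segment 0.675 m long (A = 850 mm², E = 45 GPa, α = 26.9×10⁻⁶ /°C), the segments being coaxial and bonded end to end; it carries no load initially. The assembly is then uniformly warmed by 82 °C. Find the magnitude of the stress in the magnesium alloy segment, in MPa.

With the walls removed the bar would change length by δ_free = Σ αᵢΔT Lᵢ = 22.3×10⁻⁶×82×525 + 17.2×10⁻⁶×82×525 + 26.9×10⁻⁶×82×675 = 3.189 mm.
Since the ends are fixed, an axial force P builds up, equal in every segment, with P · Σ Lᵢ/(AᵢEᵢ) = δ_free.
The series flexibility is Σ Lᵢ/(AᵢEᵢ) = 525/(1375×69×10³) + 525/(2375×197×10³) + 675/(850×45×10³) = 2.43×10⁻⁵ mm/N.
So P = 3.189 / 2.43×10⁻⁵ = 131.2 kN, compressive.
σ_{magnesium alloy} = P / A = 131200 / 850 = 154.4 MPa.

σ ≈ 154 MPa (compressive)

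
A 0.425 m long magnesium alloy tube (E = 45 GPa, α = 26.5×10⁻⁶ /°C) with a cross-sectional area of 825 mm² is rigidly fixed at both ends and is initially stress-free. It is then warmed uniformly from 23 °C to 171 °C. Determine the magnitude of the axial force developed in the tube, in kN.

The ends cannot move, so σ = EαΔT = 45×10³ × 26.5×10⁻⁶ × 148 = 176.5 MPa.
Axial force P = σA = 176.5 × 825 = 145600 N = 145.6 kN, compressive.

P ≈ 146 kN (compressive)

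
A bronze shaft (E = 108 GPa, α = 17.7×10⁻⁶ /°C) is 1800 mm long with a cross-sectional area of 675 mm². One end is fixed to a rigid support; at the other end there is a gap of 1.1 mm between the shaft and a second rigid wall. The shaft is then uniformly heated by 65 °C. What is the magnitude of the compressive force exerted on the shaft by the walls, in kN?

P ≈ 39.3 kN

Unrestrained expansion: δ_free = αΔT L = 17.7×10⁻⁶ × 65 × 1800 = 2.071 mm.
This exceeds the 1.1 mm gap, so the wall pushes back. The portion of expansion that must be recovered elastically is δ_free − gap = 2.071 − 1.1 = 0.9709 mm.
That suppressed elongation corresponds to σ = E·Δ/L = 108×10³ × 0.9709/1800 = 58.25 MPa.
Force on the wall = σA = 58.25 × 675 mm² = 39.32 kN.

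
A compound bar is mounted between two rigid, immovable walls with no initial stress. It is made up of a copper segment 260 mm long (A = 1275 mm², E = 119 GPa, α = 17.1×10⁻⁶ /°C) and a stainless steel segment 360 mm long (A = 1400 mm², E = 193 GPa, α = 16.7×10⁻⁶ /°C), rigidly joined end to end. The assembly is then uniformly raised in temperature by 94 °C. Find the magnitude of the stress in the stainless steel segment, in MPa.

With the walls removed the bar would change length by δ_free = Σ αᵢΔT Lᵢ = 17.1×10⁻⁶×94×260 + 16.7×10⁻⁶×94×360 = 0.9831 mm.
The walls prevent any net length change, so an axial force P (same in every segment) develops. Compatibility: P · Σ Lᵢ/(AᵢEᵢ) = δ_free.
The series flexibility is Σ Lᵢ/(AᵢEᵢ) = 260/(1275×119×10³) + 360/(1400×193×10³) = 3.046×10⁻⁶ mm/N.
Hence P = δ_free / Σ(L/AE) = 0.9831/3.046×10⁻⁶ = 322.7 kN (compressive).
σ_{stainless steel} = P / A = 322700 / 1400 = 230.5 MPa.

σ ≈ 231 MPa (compressive)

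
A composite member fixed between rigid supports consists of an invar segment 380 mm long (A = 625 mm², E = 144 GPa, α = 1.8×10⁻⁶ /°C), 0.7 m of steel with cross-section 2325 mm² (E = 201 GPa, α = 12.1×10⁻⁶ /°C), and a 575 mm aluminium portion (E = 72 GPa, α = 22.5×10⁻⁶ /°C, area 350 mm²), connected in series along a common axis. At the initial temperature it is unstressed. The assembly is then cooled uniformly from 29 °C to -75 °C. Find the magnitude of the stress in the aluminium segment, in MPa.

With the walls removed the bar would change length by δ_free = Σ αᵢΔT Lᵢ = 1.8×10⁻⁶×104×380 + 12.1×10⁻⁶×104×700 + 22.5×10⁻⁶×104×575 = 2.298 mm.
The walls prevent any net length change, so an axial force P (same in every segment) develops. Compatibility: P · Σ Lᵢ/(AᵢEᵢ) = δ_free.
Σ Lᵢ/(AᵢEᵢ) = 380/(625×144×10³) + 700/(2325×201×10³) + 575/(350×72×10³) = 2.854×10⁻⁵ mm/N.
So P = 2.298 / 2.854×10⁻⁵ = 80.51 kN, tensile.
σ_{aluminium} = P / A = 80510 / 350 = 230 MPa.

σ ≈ 230 MPa (tensile)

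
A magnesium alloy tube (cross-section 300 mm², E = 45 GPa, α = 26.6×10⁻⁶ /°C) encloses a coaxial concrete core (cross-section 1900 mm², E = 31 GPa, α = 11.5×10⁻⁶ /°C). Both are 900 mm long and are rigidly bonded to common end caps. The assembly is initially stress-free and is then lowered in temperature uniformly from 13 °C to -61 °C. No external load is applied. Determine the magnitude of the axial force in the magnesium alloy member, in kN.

Both members must finish at the same length. With the larger α, the magnesium alloy tends to over-contract; the plates restrain it, putting the magnesium alloy in tension and the concrete in compression. With no external load the two internal forces are equal and opposite, magnitude P.
Compatibility of the two members (thermal + elastic change equal): (α₁ − α₂)ΔT = P·[1/(A₁E₁) + 1/(A₂E₂)].
|α₁ − α₂|·ΔT = 15.1×10⁻⁶ × 74 = 0.001117.
1/(A₁E₁) + 1/(A₂E₂) = 1/(300×45×10³) + 1/(1900×31×10³) = 9.105×10⁻⁸ N⁻¹.
So P = 0.001117 / 9.105×10⁻⁸ = 12.27 kN.

P ≈ 12.3 kN (tensile in the magnesium alloy)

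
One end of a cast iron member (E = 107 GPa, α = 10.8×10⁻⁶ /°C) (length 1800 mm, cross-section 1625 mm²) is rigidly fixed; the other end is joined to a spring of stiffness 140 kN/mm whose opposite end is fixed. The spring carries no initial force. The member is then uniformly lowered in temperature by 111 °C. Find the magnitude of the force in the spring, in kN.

If the spring were absent the member would shorten by αΔT L = 10.8×10⁻⁶ × 111 × 1800 = 2.158 mm.
With a force P in the spring, the elastic change of the member is PL/(AE) and that of the spring is P/k; compatibility requires their sum to equal δ_free.
So P = δ_free / [L/(AE) + 1/k] = 2.158 / [ 1800/(1625×107×10³) + 1/(140×10³) ].
P = 2.158 / 1.75×10⁻⁵ = 123300 N.

P ≈ 123 kN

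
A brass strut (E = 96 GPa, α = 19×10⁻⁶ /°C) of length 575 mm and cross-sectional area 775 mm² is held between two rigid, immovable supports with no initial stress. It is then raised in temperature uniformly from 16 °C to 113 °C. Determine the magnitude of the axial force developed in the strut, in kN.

Full restraint means ε = 0, so the stress is σ = EαΔT = 96×10³ × 19×10⁻⁶ × 97 = 176.9 MPa.
Then P = σA = 176.9 × 775 mm² = 137.1 kN, compressive.

P ≈ 137 kN (compressive)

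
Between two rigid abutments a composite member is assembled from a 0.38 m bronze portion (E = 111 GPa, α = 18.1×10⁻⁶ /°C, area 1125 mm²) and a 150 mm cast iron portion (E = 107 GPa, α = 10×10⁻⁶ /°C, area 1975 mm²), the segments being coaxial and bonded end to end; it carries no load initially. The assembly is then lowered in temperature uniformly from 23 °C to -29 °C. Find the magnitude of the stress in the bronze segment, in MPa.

σ ≈ 103 MPa (tensile)

Free thermal contraction of the whole bar: Σ αᵢΔT Lᵢ = 18.1×10⁻⁶×52×380 + 10×10⁻⁶×52×150 = 0.4357 mm.
Since the ends are fixed, an axial force P builds up, equal in every segment, with P · Σ Lᵢ/(AᵢEᵢ) = δ_free.
The series flexibility is Σ Lᵢ/(AᵢEᵢ) = 380/(1125×111×10³) + 150/(1975×107×10³) = 3.753×10⁻⁶ mm/N.
Hence P = δ_free / Σ(L/AE) = 0.4357/3.753×10⁻⁶ = 116.1 kN (tensile).
σ_{bronze} = P / A = 116100 / 1125 = 103.2 MPa.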